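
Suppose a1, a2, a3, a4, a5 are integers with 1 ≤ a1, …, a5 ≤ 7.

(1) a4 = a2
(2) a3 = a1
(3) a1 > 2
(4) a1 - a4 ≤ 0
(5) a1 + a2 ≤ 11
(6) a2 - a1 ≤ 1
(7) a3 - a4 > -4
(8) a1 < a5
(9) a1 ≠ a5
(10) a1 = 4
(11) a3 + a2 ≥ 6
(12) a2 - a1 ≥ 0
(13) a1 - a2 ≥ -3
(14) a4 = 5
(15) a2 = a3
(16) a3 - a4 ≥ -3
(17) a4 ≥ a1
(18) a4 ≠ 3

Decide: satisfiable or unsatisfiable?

Constraint 14 fixes a4 = 5 and constraint 10 fixes a1 = 4. Constraints 1, 2, and 15 give a4 = a2 = a3 = a1, so a4 = a1. But 5 ≠ 4 — contradiction.

Unsatisfiable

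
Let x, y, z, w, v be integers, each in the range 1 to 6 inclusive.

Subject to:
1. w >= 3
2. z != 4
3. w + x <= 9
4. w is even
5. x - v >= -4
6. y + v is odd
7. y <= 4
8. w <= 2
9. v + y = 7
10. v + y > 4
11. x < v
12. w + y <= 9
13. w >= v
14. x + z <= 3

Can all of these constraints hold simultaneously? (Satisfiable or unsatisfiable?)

Unsatisfiable

From constraints 8 and 13: v ≤ w ≤ 2. From constraint 7: y ≤ 4. Hence v + y ≤ 6. But constraint 9 requires v + y = 7, and 7 > 6. Contradiction.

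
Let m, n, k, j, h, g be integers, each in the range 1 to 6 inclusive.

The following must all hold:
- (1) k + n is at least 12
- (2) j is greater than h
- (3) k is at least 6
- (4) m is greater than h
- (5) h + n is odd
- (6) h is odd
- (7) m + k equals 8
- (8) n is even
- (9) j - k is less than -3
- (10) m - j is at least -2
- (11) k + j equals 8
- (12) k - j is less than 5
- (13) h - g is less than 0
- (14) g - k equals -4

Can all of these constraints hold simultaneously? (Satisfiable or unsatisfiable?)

Try m = 2, n = 6, k = 6, j = 2, h = 1, g = 2.
Check constraint 1: k + n = 12; constraint 7: m + k = 8; constraint 9: j - k = -4. The remaining constraints are straightforward to verify.

Satisfiable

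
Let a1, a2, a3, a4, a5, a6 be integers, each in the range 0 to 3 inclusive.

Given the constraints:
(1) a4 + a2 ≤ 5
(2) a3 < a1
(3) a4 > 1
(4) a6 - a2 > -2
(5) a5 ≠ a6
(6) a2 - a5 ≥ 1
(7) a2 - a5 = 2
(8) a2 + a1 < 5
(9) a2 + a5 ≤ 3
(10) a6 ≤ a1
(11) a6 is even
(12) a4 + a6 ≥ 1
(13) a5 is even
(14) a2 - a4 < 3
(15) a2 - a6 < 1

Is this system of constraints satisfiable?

Satisfiable

Take a1 = 2, a2 = 2, a3 = 1, a4 = 2, a5 = 0, a6 = 2. Then constraint 1: a4 + a2 = 4; constraint 4: a6 - a2 = 0; constraint 6: a2 - a5 = 2, and every other listed constraint is also met.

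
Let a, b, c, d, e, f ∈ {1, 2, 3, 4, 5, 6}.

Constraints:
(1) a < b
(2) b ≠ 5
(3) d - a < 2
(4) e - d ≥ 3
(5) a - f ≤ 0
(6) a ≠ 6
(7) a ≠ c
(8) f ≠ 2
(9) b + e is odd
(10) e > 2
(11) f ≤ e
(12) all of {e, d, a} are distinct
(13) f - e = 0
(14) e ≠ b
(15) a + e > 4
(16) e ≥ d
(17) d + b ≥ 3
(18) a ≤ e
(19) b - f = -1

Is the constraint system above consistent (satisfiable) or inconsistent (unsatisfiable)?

Satisfiable

Setting (a, b, c, d, e, f) = (2, 4, 5, 1, 5, 5) satisfies everything: constraint 3: d - a = -1; constraint 4: e - d = 4, and the others follow.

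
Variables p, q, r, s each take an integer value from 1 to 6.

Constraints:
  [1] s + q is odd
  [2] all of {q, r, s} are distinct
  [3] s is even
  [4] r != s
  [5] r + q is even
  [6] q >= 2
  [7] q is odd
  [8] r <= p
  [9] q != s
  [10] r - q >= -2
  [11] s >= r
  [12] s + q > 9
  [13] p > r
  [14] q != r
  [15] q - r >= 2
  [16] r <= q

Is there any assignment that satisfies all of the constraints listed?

One satisfying assignment is p = 6, q = 5, r = 3, s = 6.
For the less obvious constraints — constraint 10: r - q = -2; constraint 12: s + q = 11; constraint 15: q - r = 2 — and the others hold by inspection.

Satisfiable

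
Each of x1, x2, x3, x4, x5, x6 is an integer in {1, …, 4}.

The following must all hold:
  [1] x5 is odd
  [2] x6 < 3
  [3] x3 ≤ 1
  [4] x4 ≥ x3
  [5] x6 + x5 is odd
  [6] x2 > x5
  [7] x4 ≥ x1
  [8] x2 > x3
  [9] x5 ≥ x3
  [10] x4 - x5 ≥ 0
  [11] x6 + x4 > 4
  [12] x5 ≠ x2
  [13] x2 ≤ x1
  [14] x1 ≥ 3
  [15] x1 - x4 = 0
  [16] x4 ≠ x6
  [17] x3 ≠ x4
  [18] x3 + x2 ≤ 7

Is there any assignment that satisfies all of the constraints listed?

Satisfiable

The assignment x1 = 3, x2 = 3, x3 = 1, x4 = 3, x5 = 1, x6 = 2 works:
  constraint 10 holds since x4 - x5 = 2.
  constraint 11 holds since x6 + x4 = 5.
The rest check out directly.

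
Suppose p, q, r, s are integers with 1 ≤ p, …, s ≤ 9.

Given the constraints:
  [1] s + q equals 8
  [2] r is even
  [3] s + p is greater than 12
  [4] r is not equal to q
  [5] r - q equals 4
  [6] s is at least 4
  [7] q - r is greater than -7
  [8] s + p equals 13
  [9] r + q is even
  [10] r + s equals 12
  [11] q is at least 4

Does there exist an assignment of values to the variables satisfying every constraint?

One satisfying assignment is p = 9, q = 4, r = 8, s = 4.
For the less obvious constraints — constraint 1: s + q = 8; constraint 3: s + p = 13 — and the others hold by inspection.

Satisfiable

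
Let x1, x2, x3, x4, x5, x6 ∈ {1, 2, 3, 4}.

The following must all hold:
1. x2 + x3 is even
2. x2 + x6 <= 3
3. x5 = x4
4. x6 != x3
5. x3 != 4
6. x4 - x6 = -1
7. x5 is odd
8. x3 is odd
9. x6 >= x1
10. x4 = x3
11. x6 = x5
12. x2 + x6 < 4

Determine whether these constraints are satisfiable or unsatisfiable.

From constraints 3, 10, and 11, x6 = x5 = x4 = x3, so x6 = x3. But constraint 4 says x6 ≠ x3. Contradiction.

Unsatisfiable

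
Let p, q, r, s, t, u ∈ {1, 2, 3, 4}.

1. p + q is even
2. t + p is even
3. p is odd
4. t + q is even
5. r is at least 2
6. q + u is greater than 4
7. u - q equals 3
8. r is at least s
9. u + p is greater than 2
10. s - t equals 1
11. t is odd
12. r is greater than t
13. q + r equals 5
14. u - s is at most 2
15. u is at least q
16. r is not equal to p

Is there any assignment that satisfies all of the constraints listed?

Satisfiable

Setting (p, q, r, s, t, u) = (1, 1, 4, 4, 3, 4) satisfies everything: constraint 6: q + u = 5; constraint 7: u - q = 3, and the others follow.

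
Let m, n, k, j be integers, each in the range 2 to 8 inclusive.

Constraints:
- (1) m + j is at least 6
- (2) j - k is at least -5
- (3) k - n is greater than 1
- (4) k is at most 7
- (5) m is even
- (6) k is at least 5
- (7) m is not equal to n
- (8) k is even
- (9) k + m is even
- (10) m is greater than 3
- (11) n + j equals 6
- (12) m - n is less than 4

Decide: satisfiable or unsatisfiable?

Satisfiable

The assignment m = 6, n = 4, k = 6, j = 2 works:
  constraint 1 holds since m + j = 8.
  constraint 2 holds since j - k = -4.
The rest check out directly.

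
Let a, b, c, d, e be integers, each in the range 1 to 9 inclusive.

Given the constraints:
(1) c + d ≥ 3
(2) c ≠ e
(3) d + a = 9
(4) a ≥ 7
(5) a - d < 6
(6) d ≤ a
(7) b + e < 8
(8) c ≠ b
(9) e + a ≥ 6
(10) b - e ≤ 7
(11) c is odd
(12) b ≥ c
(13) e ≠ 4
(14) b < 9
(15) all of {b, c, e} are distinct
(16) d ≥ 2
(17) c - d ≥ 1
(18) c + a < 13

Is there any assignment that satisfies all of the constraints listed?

Take a = 7, b = 6, c = 3, d = 2, e = 1. Then constraint 1: c + d = 5; constraint 3: d + a = 9, and every other listed constraint is also met.

Satisfiable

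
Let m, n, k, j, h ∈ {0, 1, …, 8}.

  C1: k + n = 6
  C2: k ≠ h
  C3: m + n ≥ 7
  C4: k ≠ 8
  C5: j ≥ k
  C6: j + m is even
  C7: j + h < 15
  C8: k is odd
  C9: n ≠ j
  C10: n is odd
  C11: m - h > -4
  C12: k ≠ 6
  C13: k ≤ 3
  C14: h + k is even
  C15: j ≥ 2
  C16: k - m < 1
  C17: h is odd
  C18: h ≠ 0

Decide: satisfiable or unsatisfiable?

Satisfiable

Setting (m, n, k, j, h) = (4, 3, 3, 6, 7) satisfies everything: constraint 1: k + n = 6; constraint 3: m + n = 7; constraint 7: j + h = 13, and the others follow.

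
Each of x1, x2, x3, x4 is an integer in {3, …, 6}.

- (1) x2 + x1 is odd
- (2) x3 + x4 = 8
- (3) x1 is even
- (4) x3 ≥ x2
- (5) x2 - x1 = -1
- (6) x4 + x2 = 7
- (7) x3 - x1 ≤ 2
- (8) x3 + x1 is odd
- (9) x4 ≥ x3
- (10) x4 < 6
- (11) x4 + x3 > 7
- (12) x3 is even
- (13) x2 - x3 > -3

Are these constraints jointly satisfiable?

Constraint 12 makes x3 even and constraint 3 makes x1 even, so x3 + x1 must be even. Constraint 8 says x3 + x1 is odd — contradiction.

Unsatisfiable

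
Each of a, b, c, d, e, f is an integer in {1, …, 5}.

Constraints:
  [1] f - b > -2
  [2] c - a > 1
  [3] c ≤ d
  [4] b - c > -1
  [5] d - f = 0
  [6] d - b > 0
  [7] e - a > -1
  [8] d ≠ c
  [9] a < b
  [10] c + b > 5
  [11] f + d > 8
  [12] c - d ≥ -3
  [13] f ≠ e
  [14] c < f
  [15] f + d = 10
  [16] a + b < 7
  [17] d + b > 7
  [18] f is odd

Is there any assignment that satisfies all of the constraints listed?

Satisfiable

Take a = 1, b = 4, c = 4, d = 5, e = 2, f = 5. Then constraint 1: f - b = 1; constraint 2: c - a = 3; constraint 4: b - c = 0, and every other listed constraint is also met.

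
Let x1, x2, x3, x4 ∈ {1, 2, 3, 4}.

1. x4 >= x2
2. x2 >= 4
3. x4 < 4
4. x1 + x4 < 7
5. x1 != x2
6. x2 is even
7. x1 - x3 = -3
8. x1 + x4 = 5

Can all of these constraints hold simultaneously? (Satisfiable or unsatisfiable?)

From constraints 1 and 2: x4 ≥ x2 and x2 ≥ 4, so x4 ≥ 4. From constraint 3: x4 ≤ 3. But 3 < 4, so no value of x4 works.

Unsatisfiable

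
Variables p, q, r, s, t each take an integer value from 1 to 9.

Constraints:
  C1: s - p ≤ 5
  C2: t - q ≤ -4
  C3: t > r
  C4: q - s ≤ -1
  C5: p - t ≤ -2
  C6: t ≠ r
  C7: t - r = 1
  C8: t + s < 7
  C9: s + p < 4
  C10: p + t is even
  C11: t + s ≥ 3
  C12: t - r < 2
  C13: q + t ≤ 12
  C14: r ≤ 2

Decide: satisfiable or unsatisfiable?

Constraints 1, 2, 4, and 5 give s − q ≥ 1, q − t ≥ 4, t − p ≥ 2, p − s ≥ -5.
Adding all 4 inequalities: the left sides telescope to 0, and the right sides sum to 1 + 4 + 2 + (-5) = 2. So 0 ≥ 2, which is false.

Unsatisfiable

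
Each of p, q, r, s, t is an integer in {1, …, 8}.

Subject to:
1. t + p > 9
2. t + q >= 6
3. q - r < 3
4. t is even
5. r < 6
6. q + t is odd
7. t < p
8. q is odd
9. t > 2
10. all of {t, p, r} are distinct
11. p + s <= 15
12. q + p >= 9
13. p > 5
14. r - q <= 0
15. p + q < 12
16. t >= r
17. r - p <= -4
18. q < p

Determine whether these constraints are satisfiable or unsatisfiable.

Satisfiable

Take p = 8, q = 3, r = 3, s = 4, t = 4. Then constraint 1: t + p = 12; constraint 2: t + q = 7, and every other listed constraint is also met.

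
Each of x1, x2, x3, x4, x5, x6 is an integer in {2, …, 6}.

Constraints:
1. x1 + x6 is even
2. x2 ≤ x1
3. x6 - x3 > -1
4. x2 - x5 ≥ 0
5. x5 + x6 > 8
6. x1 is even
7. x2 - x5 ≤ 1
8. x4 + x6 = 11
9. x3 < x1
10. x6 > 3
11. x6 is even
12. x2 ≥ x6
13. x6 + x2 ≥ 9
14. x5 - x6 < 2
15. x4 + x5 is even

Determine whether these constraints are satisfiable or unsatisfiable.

Satisfiable

The assignment x1 = 6, x2 = 6, x3 = 5, x4 = 5, x5 = 5, x6 = 6 works:
  constraint 3 holds since x6 - x3 = 1.
  constraint 4 holds since x2 - x5 = 1.
  constraint 5 holds since x5 + x6 = 11.
The rest check out directly.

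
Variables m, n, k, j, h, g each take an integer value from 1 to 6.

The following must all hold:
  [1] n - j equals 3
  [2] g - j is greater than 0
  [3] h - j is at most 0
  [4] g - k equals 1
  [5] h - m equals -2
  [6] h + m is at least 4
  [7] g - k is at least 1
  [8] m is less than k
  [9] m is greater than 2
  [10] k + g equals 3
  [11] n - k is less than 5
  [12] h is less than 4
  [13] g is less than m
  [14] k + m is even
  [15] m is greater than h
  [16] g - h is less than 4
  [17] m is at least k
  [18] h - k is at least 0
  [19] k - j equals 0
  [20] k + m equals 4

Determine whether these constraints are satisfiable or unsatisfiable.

Constraints 2, 3, 8, 13, and 18 give j < g, g < m, m < k, k ≤ h, h ≤ j. Chaining: j < g < m < k ≤ h ≤ j, which forces j < j — impossible.

Unsatisfiable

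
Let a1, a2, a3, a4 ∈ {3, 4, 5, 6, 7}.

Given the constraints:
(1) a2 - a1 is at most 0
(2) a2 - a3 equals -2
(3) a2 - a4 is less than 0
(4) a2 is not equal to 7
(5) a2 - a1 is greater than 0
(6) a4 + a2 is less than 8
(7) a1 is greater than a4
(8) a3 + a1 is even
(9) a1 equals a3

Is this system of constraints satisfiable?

Constraints 3, 5, and 7 give a4 < a1, a1 < a2, a2 < a4. Chaining: a4 < a1 < a2 < a4, which forces a4 < a4 — impossible.

Unsatisfiable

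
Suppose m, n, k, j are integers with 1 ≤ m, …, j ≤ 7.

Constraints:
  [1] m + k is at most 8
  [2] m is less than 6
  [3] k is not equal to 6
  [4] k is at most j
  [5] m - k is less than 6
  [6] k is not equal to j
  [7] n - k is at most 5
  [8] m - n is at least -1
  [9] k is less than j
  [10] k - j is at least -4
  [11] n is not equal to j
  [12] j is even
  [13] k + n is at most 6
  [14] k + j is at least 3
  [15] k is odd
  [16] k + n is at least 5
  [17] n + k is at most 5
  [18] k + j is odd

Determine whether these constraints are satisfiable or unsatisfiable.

Satisfiable

The assignment m = 5, n = 4, k = 1, j = 2 works:
  constraint 1 holds since m + k = 6.
  constraint 5 holds since m - k = 4.
The rest check out directly.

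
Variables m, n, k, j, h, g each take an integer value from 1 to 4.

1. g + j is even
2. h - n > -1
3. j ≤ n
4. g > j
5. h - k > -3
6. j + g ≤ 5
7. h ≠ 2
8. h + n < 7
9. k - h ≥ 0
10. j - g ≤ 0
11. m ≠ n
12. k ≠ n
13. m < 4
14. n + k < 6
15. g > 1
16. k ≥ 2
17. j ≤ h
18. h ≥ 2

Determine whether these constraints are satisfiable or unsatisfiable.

Satisfiable

Setting (m, n, k, j, h, g) = (3, 1, 3, 1, 3, 3) satisfies everything: constraint 2: h - n = 2; constraint 5: h - k = 0; constraint 6: j + g = 4, and the others follow.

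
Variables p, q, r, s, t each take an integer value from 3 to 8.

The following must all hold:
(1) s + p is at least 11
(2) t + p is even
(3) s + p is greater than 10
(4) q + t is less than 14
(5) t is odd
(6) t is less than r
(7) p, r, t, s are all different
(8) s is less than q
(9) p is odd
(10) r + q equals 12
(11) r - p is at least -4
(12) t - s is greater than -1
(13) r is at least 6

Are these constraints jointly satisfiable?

The assignment p = 7, q = 6, r = 6, s = 4, t = 5 works:
  constraint 1 holds since s + p = 11.
  constraint 3 holds since s + p = 11.
The rest check out directly.

Satisfiable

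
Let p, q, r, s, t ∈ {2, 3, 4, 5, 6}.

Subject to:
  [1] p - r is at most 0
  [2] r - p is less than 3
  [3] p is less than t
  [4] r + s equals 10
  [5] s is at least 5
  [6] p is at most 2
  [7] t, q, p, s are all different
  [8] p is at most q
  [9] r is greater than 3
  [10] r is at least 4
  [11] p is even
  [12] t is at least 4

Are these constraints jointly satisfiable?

Take p = 2, q = 3, r = 4, s = 6, t = 4. Then constraint 1: p - r = -2; constraint 2: r - p = 2; constraint 4: r + s = 10, and every other listed constraint is also met.

Satisfiable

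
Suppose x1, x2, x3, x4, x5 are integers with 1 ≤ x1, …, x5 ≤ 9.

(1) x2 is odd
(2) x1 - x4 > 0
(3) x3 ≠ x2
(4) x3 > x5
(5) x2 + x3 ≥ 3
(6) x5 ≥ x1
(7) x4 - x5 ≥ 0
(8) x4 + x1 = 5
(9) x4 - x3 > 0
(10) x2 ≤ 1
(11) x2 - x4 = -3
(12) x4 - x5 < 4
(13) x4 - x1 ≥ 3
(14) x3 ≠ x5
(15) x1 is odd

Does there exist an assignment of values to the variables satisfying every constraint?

Unsatisfiable

Constraints 2, 4, 6, and 9 give x3 < x4, x4 < x1, x1 ≤ x5, x5 < x3. Chaining: x3 < x4 < x1 ≤ x5 < x3, which forces x3 < x3 — impossible.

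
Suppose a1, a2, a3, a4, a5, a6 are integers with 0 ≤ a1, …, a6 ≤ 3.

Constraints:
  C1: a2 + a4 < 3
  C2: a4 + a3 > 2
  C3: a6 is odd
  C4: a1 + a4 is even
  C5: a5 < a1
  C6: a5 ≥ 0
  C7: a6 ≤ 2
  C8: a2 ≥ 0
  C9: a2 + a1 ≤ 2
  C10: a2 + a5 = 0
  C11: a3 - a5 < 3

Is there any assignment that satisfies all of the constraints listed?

Satisfiable

The assignment a1 = 1, a2 = 0, a3 = 2, a4 = 1, a5 = 0, a6 = 1 works:
  constraint 1 holds since a2 + a4 = 1.
  constraint 2 holds since a4 + a3 = 3.
The rest check out directly.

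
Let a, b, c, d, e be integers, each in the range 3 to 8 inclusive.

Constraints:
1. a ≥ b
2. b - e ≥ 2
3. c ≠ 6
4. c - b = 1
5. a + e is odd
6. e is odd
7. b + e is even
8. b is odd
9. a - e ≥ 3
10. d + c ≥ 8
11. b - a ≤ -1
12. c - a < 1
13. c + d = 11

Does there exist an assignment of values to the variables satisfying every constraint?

Try a = 8, b = 7, c = 8, d = 3, e = 5.
Check constraint 2: b - e = 2; constraint 4: c - b = 1; constraint 9: a - e = 3. The remaining constraints are straightforward to verify.

Satisfiable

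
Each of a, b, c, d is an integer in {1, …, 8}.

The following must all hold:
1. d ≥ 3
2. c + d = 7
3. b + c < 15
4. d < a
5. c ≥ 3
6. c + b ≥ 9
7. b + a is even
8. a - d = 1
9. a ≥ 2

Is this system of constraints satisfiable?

The assignment a = 4, b = 8, c = 4, d = 3 works:
  constraint 2 holds since c + d = 7.
  constraint 3 holds since b + c = 12.
The rest check out directly.

Satisfiable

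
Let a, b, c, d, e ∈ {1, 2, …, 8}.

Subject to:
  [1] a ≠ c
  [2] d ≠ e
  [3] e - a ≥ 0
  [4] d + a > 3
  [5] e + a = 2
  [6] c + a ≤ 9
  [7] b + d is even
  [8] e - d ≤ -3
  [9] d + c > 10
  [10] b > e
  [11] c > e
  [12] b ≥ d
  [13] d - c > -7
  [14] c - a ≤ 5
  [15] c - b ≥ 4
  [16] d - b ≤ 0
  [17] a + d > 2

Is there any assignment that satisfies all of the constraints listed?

Unsatisfiable

Constraints 3, 8, 14, 15, and 16 give a − c ≥ -5, c − b ≥ 4, b − d ≥ 0, d − e ≥ 3, e − a ≥ 0.
Adding all 5 inequalities: the left sides telescope to 0, and the right sides sum to (-5) + 4 + 0 + 3 + 0 = 2. So 0 ≥ 2, which is false.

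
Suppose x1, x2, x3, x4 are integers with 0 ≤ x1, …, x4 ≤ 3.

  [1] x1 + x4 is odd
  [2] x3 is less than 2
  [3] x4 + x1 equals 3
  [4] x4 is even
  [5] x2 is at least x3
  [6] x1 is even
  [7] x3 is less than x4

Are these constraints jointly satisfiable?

Unsatisfiable

Constraint 6 makes x1 even and constraint 4 makes x4 even, so x1 + x4 must be even. Constraint 1 says x1 + x4 is odd — contradiction.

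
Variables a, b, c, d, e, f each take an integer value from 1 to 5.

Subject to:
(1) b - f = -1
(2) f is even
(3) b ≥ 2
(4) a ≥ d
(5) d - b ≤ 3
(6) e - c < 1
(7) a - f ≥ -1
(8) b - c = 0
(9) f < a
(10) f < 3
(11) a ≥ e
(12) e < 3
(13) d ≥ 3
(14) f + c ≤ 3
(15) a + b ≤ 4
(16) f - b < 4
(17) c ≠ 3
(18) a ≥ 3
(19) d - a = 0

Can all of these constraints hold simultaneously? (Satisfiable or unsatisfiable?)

Unsatisfiable

From constraints 4 and 13: a ≥ d ≥ 3. From constraint 3: b ≥ 2. Hence a + b ≥ 5. But constraint 15 requires a + b ≤ 4, and 4 < 5. Contradiction.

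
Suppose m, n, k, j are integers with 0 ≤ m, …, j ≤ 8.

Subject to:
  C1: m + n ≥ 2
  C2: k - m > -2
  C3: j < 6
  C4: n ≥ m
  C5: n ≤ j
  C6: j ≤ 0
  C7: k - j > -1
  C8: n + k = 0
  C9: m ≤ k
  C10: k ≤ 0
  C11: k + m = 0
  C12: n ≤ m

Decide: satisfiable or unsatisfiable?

Unsatisfiable

From constraints 9 and 10: m ≤ k ≤ 0. From constraints 5 and 6: n ≤ j ≤ 0. Hence m + n ≤ 0. But constraint 1 requires m + n ≥ 2, and 2 > 0. Contradiction.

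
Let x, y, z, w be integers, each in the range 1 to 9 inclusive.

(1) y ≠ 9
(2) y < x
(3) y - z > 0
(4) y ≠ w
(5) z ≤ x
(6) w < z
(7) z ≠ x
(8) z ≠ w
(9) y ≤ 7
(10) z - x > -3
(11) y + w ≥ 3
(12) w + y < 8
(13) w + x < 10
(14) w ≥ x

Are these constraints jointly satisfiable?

Unsatisfiable

Constraints 2, 3, 6, and 14 give w < z, z < y, y < x, x ≤ w. Chaining: w < z < y < x ≤ w, which forces w < w — impossible.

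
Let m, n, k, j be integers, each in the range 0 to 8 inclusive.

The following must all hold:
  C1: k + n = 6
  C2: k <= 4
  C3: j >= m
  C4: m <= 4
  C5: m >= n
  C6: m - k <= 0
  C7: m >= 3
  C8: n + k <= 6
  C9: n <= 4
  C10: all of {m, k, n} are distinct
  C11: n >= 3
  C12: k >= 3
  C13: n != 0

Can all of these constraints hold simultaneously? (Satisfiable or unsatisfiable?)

Unsatisfiable

Constraints 2, 4, 7, 9, 11, and 12 confine each of m, k, n to the 2 values {3, 4}.
Constraint 10 requires all 3 of them to be distinct, but only 2 values are available — impossible by the pigeonhole principle.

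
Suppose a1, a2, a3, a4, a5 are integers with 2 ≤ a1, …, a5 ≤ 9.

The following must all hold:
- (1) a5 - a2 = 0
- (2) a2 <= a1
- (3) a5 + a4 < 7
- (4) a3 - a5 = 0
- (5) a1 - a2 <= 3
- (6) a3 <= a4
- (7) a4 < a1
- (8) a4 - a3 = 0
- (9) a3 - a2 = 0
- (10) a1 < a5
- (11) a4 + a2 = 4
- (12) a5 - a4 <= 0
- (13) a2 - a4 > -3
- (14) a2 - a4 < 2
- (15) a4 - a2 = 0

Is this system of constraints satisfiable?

Constraints 7, 10, and 12 give a4 < a1, a1 < a5, a5 ≤ a4. Chaining: a4 < a1 < a5 ≤ a4, which forces a4 < a4 — impossible.

Unsatisfiable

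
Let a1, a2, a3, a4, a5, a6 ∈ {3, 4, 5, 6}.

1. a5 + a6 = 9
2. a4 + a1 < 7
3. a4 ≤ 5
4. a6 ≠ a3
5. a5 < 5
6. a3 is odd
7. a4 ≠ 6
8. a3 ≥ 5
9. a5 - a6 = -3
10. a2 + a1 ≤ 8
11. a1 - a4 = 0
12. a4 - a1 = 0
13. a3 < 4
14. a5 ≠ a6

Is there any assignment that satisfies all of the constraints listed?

From constraint 8: a3 ≥ 5. From constraint 13: a3 ≤ 3. But 3 < 5, so no value of a3 works.

Unsatisfiable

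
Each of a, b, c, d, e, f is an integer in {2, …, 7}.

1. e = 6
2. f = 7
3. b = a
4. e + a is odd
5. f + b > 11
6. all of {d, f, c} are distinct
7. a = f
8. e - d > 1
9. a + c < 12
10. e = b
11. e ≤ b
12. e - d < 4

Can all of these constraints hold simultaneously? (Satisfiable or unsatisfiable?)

Unsatisfiable

Constraint 1 fixes e = 6 and constraint 2 fixes f = 7. Constraints 3, 7, and 10 give e = b = a = f, so e = f. But 6 ≠ 7 — contradiction.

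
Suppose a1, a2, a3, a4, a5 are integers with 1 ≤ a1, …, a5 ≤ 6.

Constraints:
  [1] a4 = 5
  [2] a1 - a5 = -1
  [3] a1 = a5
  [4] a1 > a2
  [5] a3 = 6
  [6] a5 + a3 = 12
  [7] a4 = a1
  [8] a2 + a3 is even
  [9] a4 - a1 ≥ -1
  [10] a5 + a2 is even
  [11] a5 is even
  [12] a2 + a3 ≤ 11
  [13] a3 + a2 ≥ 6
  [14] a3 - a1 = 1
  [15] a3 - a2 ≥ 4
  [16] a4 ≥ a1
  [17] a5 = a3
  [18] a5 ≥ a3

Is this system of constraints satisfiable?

Constraint 1 fixes a4 = 5 and constraint 5 fixes a3 = 6. Constraints 3, 7, and 17 give a4 = a1 = a5 = a3, so a4 = a3. But 5 ≠ 6 — contradiction.

Unsatisfiable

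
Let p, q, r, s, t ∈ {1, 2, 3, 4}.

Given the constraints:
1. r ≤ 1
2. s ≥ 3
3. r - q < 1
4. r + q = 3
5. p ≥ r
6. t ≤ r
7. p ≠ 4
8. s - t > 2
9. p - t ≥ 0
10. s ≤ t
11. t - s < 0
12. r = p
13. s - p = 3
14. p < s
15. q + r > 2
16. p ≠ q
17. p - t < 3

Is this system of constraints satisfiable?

From constraints 2 and 10: t ≥ s and s ≥ 3, so t ≥ 3. From constraints 1 and 6: t ≤ r and r ≤ 1, so t ≤ 1. But 1 < 3, so no value of t works.

Unsatisfiable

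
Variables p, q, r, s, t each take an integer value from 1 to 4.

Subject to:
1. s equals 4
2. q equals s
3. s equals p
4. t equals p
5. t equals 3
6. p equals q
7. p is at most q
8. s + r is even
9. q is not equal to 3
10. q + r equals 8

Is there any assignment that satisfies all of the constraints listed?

Unsatisfiable

Constraint 5 fixes t = 3 and constraint 1 fixes s = 4. Constraints 2, 4, and 6 give t = p = q = s, so t = s. But 3 ≠ 4 — contradiction.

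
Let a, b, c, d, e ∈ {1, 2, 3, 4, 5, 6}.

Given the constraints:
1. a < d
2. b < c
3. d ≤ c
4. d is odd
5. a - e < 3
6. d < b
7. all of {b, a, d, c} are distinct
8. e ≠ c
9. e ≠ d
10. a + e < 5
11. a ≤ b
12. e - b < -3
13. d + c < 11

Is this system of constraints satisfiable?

Satisfiable

Take a = 2, b = 5, c = 6, d = 3, e = 1. Then constraint 5: a - e = 1; constraint 10: a + e = 3, and every other listed constraint is also met.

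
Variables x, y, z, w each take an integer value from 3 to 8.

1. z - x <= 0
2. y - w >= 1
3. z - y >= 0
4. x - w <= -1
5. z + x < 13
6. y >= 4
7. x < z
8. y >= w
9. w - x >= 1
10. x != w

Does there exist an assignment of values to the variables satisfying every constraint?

Unsatisfiable

Constraints 1, 2, 3, and 4 give z − y ≥ 0, y − w ≥ 1, w − x ≥ 1, x − z ≥ 0.
Adding all 4 inequalities: the left sides telescope to 0, and the right sides sum to 0 + 1 + 1 + 0 = 2. So 0 ≥ 2, which is false.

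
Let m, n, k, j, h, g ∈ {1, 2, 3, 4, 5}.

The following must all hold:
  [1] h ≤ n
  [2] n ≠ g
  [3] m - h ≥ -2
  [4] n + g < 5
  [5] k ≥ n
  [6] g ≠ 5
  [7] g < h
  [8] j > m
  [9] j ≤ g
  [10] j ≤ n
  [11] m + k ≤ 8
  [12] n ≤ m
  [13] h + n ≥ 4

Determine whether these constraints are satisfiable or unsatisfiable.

Constraints 1, 7, 8, 9, and 12 give h ≤ n, n ≤ m, m < j, j ≤ g, g < h. Chaining: h ≤ n ≤ m < j ≤ g < h, which forces h < h — impossible.

Unsatisfiable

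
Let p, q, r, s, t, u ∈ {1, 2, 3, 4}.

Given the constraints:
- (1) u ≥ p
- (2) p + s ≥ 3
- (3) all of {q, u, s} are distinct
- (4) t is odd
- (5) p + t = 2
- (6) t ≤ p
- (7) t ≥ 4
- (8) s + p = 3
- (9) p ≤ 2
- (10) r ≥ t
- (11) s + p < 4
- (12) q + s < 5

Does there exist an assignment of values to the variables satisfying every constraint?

From constraint 7: t ≥ 4. From constraints 6 and 9: t ≤ p and p ≤ 2, so t ≤ 2. But 2 < 4, so no value of t works.

Unsatisfiable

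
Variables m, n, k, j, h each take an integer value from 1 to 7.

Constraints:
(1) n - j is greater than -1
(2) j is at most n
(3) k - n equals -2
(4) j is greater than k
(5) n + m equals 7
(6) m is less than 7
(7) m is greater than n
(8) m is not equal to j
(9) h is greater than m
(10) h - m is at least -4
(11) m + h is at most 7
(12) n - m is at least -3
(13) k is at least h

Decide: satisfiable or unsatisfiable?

Constraints 2, 4, 7, 9, and 13 give k < j, j ≤ n, n < m, m < h, h ≤ k. Chaining: k < j ≤ n < m < h ≤ k, which forces k < k — impossible.

Unsatisfiable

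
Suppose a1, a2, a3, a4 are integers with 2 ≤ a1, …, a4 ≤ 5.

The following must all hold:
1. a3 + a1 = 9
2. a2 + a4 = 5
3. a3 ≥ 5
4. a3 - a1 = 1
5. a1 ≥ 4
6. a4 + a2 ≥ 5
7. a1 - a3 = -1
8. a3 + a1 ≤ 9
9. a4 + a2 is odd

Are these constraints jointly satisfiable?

The assignment a1 = 4, a2 = 3, a3 = 5, a4 = 2 works:
  constraint 1 holds since a3 + a1 = 9.
  constraint 2 holds since a2 + a4 = 5.
  constraint 4 holds since a3 - a1 = 1.
The rest check out directly.

Satisfiable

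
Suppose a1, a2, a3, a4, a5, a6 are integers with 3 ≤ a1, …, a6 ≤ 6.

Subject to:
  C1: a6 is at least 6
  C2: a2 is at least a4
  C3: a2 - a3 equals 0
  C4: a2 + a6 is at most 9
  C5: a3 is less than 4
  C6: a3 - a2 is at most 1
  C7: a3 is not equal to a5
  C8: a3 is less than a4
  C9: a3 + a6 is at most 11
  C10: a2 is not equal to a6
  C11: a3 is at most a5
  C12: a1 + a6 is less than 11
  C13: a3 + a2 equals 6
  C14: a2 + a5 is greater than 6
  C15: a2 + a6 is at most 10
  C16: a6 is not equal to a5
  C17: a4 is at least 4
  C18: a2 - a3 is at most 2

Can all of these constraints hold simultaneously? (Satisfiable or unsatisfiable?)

Unsatisfiable

From constraints 2 and 17: a2 ≥ a4 ≥ 4. From constraint 1: a6 ≥ 6. Hence a2 + a6 ≥ 10. But constraint 4 requires a2 + a6 ≤ 9, and 9 < 10. Contradiction.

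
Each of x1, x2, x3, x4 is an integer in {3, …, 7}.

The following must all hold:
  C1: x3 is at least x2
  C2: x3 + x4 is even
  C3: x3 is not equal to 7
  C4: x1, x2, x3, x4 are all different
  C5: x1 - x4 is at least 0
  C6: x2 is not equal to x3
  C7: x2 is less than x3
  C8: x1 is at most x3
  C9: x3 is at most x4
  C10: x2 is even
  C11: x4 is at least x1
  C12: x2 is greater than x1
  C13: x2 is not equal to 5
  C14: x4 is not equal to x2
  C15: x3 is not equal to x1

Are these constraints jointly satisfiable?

Constraints 5, 7, 9, and 12 give x3 ≤ x4, x4 ≤ x1, x1 < x2, x2 < x3. Chaining: x3 ≤ x4 ≤ x1 < x2 < x3, which forces x3 < x3 — impossible.

Unsatisfiable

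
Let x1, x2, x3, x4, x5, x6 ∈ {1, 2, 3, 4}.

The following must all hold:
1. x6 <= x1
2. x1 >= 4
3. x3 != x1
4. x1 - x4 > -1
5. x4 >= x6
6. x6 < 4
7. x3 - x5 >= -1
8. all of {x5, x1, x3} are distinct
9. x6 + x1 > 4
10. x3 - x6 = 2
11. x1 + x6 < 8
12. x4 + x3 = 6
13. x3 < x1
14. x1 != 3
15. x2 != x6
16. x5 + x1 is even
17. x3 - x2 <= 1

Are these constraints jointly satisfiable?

Satisfiable

The assignment x1 = 4, x2 = 2, x3 = 3, x4 = 3, x5 = 2, x6 = 1 works:
  constraint 4 holds since x1 - x4 = 1.
  constraint 7 holds since x3 - x5 = 1.
The rest check out directly.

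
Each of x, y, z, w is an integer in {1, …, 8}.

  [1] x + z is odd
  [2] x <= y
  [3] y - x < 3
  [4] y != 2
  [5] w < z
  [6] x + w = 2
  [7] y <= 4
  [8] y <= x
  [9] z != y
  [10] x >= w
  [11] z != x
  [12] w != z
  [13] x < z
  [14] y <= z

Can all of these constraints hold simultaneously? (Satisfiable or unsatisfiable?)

Satisfiable

Try x = 1, y = 1, z = 8, w = 1.
Check constraint 1: x + z = 9 is odd; constraint 3: y - x = 0; constraint 6: x + w = 2. The remaining constraints are straightforward to verify.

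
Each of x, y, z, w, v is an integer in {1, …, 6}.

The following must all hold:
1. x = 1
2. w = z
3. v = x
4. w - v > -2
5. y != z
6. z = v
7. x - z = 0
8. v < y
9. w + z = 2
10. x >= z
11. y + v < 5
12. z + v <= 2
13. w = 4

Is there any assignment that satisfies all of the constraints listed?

Unsatisfiable

Constraint 13 fixes w = 4 and constraint 1 fixes x = 1. Constraints 2, 3, and 6 give w = z = v = x, so w = x. But 4 ≠ 1 — contradiction.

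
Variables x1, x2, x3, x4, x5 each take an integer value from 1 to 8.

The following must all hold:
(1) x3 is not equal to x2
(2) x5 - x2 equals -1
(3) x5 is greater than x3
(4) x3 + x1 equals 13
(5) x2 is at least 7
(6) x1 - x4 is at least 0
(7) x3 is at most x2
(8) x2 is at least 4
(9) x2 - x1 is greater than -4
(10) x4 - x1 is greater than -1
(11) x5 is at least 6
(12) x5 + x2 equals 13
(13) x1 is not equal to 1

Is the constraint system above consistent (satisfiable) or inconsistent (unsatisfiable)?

One satisfying assignment is x1 = 8, x2 = 7, x3 = 5, x4 = 8, x5 = 6.
For the less obvious constraints — constraint 2: x5 - x2 = -1; constraint 4: x3 + x1 = 13; constraint 6: x1 - x4 = 0 — and the others hold by inspection.

Satisfiable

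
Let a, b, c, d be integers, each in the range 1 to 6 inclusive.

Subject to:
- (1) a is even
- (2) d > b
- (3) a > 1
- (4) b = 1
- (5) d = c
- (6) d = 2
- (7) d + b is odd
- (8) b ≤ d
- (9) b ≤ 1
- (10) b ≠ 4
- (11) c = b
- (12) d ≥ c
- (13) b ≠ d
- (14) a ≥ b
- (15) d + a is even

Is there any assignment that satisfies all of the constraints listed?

Unsatisfiable

Constraint 6 fixes d = 2 and constraint 4 fixes b = 1. Constraints 5 and 11 give d = c = b, so d = b. But 2 ≠ 1 — contradiction.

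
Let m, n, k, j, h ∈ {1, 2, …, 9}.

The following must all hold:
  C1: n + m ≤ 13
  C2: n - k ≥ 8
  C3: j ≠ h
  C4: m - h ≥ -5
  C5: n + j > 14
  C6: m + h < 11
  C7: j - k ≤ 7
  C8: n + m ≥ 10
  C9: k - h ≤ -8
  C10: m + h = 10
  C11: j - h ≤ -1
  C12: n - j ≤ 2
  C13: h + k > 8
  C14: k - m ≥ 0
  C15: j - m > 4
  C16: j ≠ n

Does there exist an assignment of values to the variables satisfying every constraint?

Constraints 2, 4, 11, 12, and 14 give k − m ≥ 0, m − h ≥ -5, h − j ≥ 1, j − n ≥ -2, n − k ≥ 8.
Adding all 5 inequalities: the left sides telescope to 0, and the right sides sum to 0 + (-5) + 1 + (-2) + 8 = 2. So 0 ≥ 2, which is false.

Unsatisfiable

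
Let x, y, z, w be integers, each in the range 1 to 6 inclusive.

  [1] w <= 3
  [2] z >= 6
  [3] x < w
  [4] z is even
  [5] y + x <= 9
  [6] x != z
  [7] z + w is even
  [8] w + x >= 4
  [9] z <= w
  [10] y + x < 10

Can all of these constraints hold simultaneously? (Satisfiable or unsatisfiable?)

From constraint 2: z ≥ 6. From constraints 1 and 9: z ≤ w and w ≤ 3, so z ≤ 3. But 3 < 6, so no value of z works.

Unsatisfiable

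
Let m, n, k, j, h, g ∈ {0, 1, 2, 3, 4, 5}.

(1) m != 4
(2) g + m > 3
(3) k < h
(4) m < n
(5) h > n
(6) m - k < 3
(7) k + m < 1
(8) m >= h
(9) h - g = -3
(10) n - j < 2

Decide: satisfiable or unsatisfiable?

Constraints 4, 5, and 8 give m < n, n < h, h ≤ m. Chaining: m < n < h ≤ m, which forces m < m — impossible.

Unsatisfiable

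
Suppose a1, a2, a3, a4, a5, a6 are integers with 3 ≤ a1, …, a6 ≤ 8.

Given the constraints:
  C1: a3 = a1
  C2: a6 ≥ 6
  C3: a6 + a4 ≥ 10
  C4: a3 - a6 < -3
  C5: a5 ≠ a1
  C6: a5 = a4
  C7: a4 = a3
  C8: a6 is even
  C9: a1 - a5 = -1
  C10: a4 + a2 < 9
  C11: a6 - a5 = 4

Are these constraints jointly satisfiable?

Unsatisfiable

From constraints 1, 6, and 7, a5 = a4 = a3 = a1, so a5 = a1. But constraint 5 says a5 ≠ a1. Contradiction.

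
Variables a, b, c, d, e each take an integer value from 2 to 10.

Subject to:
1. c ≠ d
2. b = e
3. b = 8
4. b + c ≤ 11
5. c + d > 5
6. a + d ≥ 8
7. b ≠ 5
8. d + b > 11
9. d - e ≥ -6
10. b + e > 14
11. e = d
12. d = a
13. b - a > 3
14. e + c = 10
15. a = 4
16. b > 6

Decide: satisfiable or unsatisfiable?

Constraint 3 fixes b = 8 and constraint 15 fixes a = 4. Constraints 2, 11, and 12 give b = e = d = a, so b = a. But 8 ≠ 4 — contradiction.

Unsatisfiable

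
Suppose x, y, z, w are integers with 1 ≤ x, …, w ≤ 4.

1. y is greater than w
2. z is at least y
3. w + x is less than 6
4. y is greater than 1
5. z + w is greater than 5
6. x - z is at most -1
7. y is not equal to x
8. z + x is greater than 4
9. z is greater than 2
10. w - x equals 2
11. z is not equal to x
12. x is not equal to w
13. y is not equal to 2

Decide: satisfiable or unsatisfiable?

The assignment x = 1, y = 4, z = 4, w = 3 works:
  constraint 3 holds since w + x = 4.
  constraint 5 holds since z + w = 7.
  constraint 6 holds since x - z = -3.
The rest check out directly.

Satisfiable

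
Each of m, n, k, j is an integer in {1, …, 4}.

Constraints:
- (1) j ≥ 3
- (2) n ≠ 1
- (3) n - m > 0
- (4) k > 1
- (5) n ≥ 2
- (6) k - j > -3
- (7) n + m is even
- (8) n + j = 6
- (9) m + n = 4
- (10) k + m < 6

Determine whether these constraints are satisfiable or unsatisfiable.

Try m = 1, n = 3, k = 3, j = 3.
Check constraint 3: n - m = 2; constraint 6: k - j = 0; constraint 8: n + j = 6. The remaining constraints are straightforward to verify.

Satisfiable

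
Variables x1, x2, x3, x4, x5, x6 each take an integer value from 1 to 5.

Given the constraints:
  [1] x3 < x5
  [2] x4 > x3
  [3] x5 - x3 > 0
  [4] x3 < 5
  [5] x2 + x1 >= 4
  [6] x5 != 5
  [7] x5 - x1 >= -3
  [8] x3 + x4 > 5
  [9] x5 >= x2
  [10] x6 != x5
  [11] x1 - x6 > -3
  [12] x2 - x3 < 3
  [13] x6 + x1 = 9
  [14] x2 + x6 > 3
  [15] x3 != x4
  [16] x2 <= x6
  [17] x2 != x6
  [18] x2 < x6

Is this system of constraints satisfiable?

Try x1 = 4, x2 = 1, x3 = 1, x4 = 5, x5 = 3, x6 = 5.
Check constraint 3: x5 - x3 = 2; constraint 5: x2 + x1 = 5; constraint 7: x5 - x1 = -1. The remaining constraints are straightforward to verify.

Satisfiable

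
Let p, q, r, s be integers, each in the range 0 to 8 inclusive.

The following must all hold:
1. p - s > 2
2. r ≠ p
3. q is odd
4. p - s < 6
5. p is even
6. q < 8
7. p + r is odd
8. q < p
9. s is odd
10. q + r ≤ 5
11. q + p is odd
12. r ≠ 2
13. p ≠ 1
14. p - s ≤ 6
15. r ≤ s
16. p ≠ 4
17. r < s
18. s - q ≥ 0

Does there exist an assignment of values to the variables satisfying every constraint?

Satisfiable

Take p = 6, q = 1, r = 1, s = 3. Then constraint 1: p - s = 3; constraint 4: p - s = 3; constraint 10: q + r = 2, and every other listed constraint is also met.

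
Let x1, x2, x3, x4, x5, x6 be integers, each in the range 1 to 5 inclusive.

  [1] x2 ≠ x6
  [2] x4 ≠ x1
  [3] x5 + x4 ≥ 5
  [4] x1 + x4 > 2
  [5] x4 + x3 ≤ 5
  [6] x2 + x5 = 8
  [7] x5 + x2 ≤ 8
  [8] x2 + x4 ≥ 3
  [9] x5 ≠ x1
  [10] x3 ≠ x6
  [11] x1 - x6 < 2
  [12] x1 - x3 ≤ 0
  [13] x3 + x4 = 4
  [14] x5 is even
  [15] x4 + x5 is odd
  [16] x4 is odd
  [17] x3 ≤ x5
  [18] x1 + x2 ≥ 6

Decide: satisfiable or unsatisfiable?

Satisfiable

Try x1 = 2, x2 = 4, x3 = 3, x4 = 1, x5 = 4, x6 = 1.
Check constraint 3: x5 + x4 = 5; constraint 4: x1 + x4 = 3; constraint 5: x4 + x3 = 4. The remaining constraints are straightforward to verify.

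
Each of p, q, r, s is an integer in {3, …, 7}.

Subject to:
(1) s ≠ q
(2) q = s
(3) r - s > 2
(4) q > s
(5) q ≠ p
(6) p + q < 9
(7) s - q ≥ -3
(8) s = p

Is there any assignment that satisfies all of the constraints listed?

From constraints 2 and 8, q = s = p, so q = p. But constraint 5 says q ≠ p. Contradiction.

Unsatisfiable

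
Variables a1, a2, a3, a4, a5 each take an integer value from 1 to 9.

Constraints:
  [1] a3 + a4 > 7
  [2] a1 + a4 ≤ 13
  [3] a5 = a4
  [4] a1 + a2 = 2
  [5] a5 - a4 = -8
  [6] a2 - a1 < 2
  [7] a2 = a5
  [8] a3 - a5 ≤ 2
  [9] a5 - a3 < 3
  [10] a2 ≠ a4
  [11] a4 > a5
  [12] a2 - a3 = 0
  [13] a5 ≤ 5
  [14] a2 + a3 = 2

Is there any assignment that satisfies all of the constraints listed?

From constraints 3 and 7, a2 = a5 = a4, so a2 = a4. But constraint 10 says a2 ≠ a4. Contradiction.

Unsatisfiable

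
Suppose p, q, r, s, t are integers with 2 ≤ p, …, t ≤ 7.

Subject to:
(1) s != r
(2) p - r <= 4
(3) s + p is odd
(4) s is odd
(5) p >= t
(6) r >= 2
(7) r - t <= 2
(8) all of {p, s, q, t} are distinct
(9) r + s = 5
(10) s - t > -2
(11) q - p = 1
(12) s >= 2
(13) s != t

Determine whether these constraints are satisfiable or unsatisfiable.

The assignment p = 4, q = 5, r = 2, s = 3, t = 2 works:
  constraint 2 holds since p - r = 2.
  constraint 7 holds since r - t = 0.
  constraint 9 holds since r + s = 5.
The rest check out directly.

Satisfiable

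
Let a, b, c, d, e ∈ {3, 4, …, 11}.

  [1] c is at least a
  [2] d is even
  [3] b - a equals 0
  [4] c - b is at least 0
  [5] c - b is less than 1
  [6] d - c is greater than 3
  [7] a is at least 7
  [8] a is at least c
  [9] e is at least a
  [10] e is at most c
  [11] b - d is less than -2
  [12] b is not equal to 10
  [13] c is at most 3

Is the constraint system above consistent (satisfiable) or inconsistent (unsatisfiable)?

From constraints 7 and 9: e ≥ a and a ≥ 7, so e ≥ 7. From constraints 10 and 13: e ≤ c and c ≤ 3, so e ≤ 3. But 3 < 7, so no value of e works.

Unsatisfiable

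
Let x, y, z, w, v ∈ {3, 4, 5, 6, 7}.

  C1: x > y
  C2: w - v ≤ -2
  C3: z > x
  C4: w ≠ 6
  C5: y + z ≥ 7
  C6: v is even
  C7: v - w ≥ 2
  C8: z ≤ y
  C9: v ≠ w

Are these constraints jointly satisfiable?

Constraints 1, 3, and 8 give z ≤ y, y < x, x < z. Chaining: z ≤ y < x < z, which forces z < z — impossible.

Unsatisfiable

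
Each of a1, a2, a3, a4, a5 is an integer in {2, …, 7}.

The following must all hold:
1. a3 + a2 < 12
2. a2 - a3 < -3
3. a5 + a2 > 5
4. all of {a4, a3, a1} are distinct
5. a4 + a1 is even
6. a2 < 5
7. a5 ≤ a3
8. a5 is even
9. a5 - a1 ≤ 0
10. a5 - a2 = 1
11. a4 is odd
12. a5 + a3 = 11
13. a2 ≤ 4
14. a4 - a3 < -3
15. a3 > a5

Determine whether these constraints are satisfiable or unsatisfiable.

The assignment a1 = 5, a2 = 3, a3 = 7, a4 = 3, a5 = 4 works:
  constraint 1 holds since a3 + a2 = 10.
  constraint 2 holds since a2 - a3 = -4.
  constraint 3 holds since a5 + a2 = 7.
The rest check out directly.

Satisfiable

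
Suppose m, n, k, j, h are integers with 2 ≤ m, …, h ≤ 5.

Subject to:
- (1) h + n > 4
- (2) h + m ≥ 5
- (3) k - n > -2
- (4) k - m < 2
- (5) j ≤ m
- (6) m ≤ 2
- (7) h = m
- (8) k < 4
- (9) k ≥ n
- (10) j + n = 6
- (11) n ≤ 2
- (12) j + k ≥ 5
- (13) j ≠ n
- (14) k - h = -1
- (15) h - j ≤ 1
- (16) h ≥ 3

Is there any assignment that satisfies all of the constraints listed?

From constraints 5 and 6: j ≤ m ≤ 2. From constraint 11: n ≤ 2. Hence j + n ≤ 4. But constraint 10 requires j + n = 6, and 6 > 4. Contradiction.

Unsatisfiable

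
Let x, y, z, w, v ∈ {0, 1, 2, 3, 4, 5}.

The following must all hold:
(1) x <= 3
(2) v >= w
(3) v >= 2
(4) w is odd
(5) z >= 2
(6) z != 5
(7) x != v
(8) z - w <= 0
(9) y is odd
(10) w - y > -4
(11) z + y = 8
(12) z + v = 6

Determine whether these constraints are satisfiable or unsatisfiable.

Try x = 0, y = 5, z = 3, w = 3, v = 3.
Check constraint 8: z - w = 0; constraint 10: w - y = -2; constraint 11: z + y = 8. The remaining constraints are straightforward to verify.

Satisfiable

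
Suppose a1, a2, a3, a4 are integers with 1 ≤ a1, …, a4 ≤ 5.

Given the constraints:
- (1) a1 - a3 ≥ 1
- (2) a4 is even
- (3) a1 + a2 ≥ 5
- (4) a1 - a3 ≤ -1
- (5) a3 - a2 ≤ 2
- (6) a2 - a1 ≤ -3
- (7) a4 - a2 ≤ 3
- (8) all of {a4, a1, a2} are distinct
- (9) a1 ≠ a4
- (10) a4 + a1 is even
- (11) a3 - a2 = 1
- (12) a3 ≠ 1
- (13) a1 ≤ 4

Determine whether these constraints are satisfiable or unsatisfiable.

Unsatisfiable

Constraints 4, 5, and 6 give a2 − a3 ≥ -2, a3 − a1 ≥ 1, a1 − a2 ≥ 3.
Adding all 3 inequalities: the left sides telescope to 0, and the right sides sum to (-2) + 1 + 3 = 2. So 0 ≥ 2, which is false.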